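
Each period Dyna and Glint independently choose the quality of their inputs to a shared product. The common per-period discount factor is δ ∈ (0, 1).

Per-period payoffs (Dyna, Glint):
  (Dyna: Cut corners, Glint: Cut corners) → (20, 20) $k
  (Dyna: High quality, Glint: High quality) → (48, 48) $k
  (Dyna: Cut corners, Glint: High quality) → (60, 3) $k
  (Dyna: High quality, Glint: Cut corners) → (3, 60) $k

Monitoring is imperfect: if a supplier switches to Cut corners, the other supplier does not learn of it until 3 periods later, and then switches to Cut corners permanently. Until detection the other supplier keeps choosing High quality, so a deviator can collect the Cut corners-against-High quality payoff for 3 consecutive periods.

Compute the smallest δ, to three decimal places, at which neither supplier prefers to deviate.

0.669

The best deviation is to choose Cut corners for all 3 undetected periods, earning 60 each, then 20 forever once detected.
Deviation value: 60(1−δ^3)/(1−δ) + 20δ^3/(1−δ); cooperation value: 48/(1−δ).
IC: 48 ≥ 60(1−δ^3) + 20δ^3 = 60 − 40δ^3.
So δ^3 ≥ 12/40 = 3/10, giving δ ≥ (3/10)^(1/3) ≈ 0.669.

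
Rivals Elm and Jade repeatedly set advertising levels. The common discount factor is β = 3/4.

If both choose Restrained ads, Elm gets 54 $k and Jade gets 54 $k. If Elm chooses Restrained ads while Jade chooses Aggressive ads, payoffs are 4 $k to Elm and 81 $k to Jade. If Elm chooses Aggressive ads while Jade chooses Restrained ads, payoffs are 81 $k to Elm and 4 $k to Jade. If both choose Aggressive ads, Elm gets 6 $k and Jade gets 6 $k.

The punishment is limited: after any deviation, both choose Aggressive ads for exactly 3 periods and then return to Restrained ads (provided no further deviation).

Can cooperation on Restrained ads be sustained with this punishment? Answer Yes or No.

IC: β+…+β^3 ≥ (81−54)/(54−6) = 9/16.
At β = 3/4: partial sum = 1.7344 ≥ 0.5625. Cooperation sustainable.

Yes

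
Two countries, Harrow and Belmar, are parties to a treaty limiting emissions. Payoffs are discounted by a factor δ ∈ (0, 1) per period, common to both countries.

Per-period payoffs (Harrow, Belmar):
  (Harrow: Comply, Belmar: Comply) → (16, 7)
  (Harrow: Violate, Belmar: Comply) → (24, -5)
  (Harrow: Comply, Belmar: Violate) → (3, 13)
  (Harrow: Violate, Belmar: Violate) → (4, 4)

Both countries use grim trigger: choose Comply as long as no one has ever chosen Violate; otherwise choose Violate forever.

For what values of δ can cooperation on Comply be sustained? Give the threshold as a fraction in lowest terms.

Harrow: cooperation gives 16 each period; deviation gives 24 once then 4 forever.
  16/(1−δ) ≥ 24 + 4δ/(1−δ) ⇒ δ ≥ 8/20 = 2/5.
Belmar: cooperation gives 7 each period; deviation gives 13 once then 4 forever.
  δ ≥ 6/9 = 2/3.
Both must hold, so the binding constraint is Belmar's: δ ≥ 2/3.

2/3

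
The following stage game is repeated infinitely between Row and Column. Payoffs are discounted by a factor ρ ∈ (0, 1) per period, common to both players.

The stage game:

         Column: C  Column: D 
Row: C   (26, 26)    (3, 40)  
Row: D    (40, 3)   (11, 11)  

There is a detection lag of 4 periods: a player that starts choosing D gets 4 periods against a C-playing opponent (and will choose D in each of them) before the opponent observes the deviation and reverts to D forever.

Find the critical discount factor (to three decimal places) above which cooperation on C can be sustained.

Deviating for the 4 undetected periods gains 40−26 = 14 per period over cooperation, then loses 26−11 = 15 per period forever once punishment starts.
Gain: 14(1 + ρ + … + ρ^3); loss: 15·ρ^4/(1−ρ).
No profitable deviation ⇔ 14(1−ρ^4) ≤ 15·ρ^4, i.e. ρ^4 ≥ 14/(14+15) = 14/29.
Hence ρ ≥ (14/29)^(1/4) ≈ 0.834.

0.834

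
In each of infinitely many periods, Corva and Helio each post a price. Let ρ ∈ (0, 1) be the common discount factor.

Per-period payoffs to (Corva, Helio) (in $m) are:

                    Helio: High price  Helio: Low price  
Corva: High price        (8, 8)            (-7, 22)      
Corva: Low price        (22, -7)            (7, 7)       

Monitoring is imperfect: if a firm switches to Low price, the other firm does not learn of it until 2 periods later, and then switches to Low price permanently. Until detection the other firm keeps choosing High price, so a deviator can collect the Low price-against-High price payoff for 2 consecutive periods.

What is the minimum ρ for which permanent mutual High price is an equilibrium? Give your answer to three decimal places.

Deviating for the 2 undetected periods gains 22−8 = 14 per period over cooperation, then loses 8−7 = 1 per period forever once punishment starts.
Gain: 14(1 + ρ + … + ρ^1); loss: 1·ρ^2/(1−ρ).
No profitable deviation ⇔ 14(1−ρ^2) ≤ 1·ρ^2, i.e. ρ^2 ≥ 14/(14+1) = 14/15.
Hence ρ ≥ (14/15)^(1/2) ≈ 0.966.

0.966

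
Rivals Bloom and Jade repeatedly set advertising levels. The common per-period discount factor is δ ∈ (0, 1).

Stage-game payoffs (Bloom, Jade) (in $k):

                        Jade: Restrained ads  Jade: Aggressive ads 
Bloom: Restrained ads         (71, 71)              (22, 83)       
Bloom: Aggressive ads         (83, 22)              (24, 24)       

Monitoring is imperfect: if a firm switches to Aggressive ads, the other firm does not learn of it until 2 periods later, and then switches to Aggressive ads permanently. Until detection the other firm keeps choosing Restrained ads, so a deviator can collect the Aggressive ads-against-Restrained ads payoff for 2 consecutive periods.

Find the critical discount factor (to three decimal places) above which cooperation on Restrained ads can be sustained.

Deviating for the 2 undetected periods gains 83−71 = 12 per period over cooperation, then loses 71−24 = 47 per period forever once punishment starts.
Gain: 12(1 + δ + … + δ^1); loss: 47·δ^2/(1−δ).
No profitable deviation ⇔ 12(1−δ^2) ≤ 47·δ^2, i.e. δ^2 ≥ 12/(12+47) = 12/59.
Hence δ ≥ (12/59)^(1/2) ≈ 0.451.

0.451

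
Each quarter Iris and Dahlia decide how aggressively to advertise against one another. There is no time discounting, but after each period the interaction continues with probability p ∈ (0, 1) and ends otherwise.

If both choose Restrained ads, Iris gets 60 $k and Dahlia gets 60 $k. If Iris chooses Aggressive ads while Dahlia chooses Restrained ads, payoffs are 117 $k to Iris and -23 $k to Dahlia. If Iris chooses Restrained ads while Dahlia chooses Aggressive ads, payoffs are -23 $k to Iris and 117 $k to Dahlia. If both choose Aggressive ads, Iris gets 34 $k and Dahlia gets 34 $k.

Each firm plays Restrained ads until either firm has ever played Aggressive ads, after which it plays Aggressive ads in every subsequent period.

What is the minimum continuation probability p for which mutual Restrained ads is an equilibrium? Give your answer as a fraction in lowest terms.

57/83

Expected cooperation value is 60 + p·60 + p²·60 + … = 60/(1−p); deviation gives 117 + p·34/(1−p).
60 ≥ 117(1−p) + 34p ⇒ 83p ≥ 57 ⇒ p ≥ 57/83.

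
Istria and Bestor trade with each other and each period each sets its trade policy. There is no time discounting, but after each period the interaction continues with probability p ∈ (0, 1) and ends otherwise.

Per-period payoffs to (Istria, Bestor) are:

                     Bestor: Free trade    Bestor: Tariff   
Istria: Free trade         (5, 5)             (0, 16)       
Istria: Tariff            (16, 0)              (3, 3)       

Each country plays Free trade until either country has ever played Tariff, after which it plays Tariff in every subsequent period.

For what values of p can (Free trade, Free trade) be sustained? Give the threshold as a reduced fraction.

11/13

With no time discounting, the continuation probability p plays the role of the discount factor.
Grim-trigger IC: 5/(1−p) ≥ 16 + 3p/(1−p) ⇒ p ≥ (16−5)/(16−3) = 11/13.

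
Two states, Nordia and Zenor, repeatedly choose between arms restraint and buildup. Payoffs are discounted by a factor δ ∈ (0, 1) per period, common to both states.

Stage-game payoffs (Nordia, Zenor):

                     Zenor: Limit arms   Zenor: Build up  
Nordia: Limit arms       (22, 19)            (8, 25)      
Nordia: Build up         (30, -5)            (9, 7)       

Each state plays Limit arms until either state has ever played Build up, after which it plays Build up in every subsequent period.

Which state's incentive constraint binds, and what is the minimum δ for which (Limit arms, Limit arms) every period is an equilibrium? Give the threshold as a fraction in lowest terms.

For Nordia: deviation gain 30−22 = 8, per-period punishment loss 22−9 = 13. IC gives δ ≥ 8/21.
For Zenor: gain 6, loss 12 per period, so δ ≥ 6/18 = 1/3.
The tighter constraint is Nordia's, so cooperation needs δ ≥ 8/21.

Nordia; δ ≥ 8/21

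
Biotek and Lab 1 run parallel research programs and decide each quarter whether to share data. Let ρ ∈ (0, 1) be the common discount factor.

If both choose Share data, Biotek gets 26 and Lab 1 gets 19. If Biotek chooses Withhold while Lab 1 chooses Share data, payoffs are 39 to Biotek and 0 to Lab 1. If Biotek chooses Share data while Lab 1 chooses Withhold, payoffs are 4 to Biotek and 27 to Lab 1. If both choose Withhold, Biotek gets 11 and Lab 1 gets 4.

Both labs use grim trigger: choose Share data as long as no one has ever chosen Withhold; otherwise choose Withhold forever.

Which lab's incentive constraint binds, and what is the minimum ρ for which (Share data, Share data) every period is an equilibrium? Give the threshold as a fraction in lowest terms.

Biotek's threshold: (39−26)/(39−11) = 13/28.
Lab 1's threshold: (27−19)/(27−4) = 8/23.
13/28 > 8/23, so Biotek binds and ρ* = 13/28.

Biotek; ρ ≥ 13/28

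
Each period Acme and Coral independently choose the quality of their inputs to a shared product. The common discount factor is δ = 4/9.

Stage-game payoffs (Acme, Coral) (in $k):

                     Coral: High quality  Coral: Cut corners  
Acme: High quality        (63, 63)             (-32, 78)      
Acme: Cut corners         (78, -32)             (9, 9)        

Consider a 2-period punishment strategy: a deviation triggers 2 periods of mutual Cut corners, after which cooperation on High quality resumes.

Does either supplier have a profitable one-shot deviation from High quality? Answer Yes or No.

No

Comparing payoff streams over the 3 periods until play realigns: cooperate → 63(1+δ+…+δ^2); deviate → 78 + 9(δ+…+δ^2).
Cooperation is sustained iff (63−9)(δ+…+δ^2) ≥ 78−63.
δ+…+δ^2 = 4/9·(1−(4/9)^2)/(1−4/9) = 0.6420, and (78−63)/(63−9) = 0.2778.
0.6420 ≥ 0.2778, so cooperation is sustainable.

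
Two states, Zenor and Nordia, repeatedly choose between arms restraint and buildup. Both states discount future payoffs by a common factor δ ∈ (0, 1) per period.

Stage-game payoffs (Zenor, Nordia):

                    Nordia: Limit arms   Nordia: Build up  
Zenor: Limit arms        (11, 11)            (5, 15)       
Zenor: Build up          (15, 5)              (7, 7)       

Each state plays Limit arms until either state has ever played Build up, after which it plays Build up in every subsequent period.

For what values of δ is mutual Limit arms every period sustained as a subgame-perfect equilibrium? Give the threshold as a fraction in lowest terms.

Under grim trigger the critical discount factor is (T−C)/(T−P) with T = 15, C = 11, P = 7.
δ* = (15−11)/(15−7) = 4/8 = 1/2.

1/2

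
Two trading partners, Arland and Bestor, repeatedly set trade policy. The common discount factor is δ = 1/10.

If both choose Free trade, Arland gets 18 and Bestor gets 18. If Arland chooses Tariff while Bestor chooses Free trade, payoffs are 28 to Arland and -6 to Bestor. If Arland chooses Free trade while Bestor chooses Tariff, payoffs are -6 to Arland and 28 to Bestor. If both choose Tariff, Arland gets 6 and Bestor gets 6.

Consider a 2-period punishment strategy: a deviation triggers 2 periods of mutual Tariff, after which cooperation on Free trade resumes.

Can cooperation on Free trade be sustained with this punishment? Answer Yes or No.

No

IC: δ+…+δ^2 ≥ (28−18)/(18−6) = 5/6.
At δ = 1/10: partial sum = 0.1100 < 0.8333. Cooperation not sustainable.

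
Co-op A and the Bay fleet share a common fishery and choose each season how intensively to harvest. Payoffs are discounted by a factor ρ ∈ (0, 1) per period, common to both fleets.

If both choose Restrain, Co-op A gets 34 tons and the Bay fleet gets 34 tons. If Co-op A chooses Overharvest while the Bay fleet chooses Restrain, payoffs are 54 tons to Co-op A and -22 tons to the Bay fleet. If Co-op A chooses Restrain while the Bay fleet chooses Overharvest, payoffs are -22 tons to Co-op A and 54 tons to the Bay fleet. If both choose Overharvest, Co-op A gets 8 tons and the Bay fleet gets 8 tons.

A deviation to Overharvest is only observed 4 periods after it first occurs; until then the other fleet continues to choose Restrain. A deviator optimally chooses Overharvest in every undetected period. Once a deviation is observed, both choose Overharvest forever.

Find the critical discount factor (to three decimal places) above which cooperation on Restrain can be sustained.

A deviator earns 54 for 4 periods, then 8 forever; cooperating earns 34 forever. Multiplying the IC by (1−ρ):
34 ≥ 54(1−ρ^4) + 8ρ^4, so 46·ρ^4 ≥ 20 and ρ^4 ≥ 10/23.
ρ ≥ (10/23)^(1/4) ≈ 0.812.

0.812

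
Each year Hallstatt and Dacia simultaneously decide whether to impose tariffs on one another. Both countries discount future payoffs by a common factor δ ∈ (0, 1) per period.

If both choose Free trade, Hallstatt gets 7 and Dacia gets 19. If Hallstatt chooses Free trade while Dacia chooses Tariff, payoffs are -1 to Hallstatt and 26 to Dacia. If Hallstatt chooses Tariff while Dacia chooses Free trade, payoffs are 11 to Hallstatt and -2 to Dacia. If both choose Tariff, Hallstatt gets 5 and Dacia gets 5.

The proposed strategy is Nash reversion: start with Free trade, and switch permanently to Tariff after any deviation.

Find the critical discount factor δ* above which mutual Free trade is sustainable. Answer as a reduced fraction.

For Hallstatt: deviation gain 11−7 = 4, per-period punishment loss 7−5 = 2. IC gives δ ≥ 4/6 = 2/3.
For Dacia: gain 7, loss 14 per period, so δ ≥ 7/21 = 1/3.
The tighter constraint is Hallstatt's, so cooperation needs δ ≥ 2/3.

2/3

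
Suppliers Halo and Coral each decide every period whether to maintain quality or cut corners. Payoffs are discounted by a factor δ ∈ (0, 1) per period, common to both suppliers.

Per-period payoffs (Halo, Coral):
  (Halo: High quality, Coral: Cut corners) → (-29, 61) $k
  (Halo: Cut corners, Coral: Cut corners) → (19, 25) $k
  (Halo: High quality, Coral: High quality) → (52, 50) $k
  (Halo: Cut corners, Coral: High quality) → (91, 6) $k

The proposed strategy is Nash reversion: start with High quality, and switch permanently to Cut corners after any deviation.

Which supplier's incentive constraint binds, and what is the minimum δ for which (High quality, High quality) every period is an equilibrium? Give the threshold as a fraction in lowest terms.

Halo: cooperation gives 52 each period; deviation gives 91 once then 19 forever.
  52/(1−δ) ≥ 91 + 19δ/(1−δ) ⇒ δ ≥ 39/72 = 13/24.
Coral: cooperation gives 50 each period; deviation gives 61 once then 25 forever.
  δ ≥ 11/36.
Both must hold, so the binding constraint is Halo's: δ ≥ 13/24.

Halo; δ ≥ 13/24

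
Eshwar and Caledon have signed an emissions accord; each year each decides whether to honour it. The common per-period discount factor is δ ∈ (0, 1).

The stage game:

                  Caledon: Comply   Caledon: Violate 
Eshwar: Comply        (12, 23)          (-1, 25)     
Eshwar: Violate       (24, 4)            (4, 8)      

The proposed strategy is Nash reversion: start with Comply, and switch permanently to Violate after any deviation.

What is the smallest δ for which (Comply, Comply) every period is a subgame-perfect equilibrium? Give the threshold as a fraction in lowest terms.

3/5

Eshwar's threshold: (24−12)/(24−4) = 3/5.
Caledon's threshold: (25−23)/(25−8) = 2/17.
3/5 > 2/17, so Eshwar binds and δ* = 3/5.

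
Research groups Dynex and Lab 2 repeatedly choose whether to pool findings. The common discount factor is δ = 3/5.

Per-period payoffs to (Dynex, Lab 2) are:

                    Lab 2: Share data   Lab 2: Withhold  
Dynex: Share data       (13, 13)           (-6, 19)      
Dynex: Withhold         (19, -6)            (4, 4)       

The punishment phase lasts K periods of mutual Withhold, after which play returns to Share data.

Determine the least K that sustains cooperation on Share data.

2

Need Σ_{k=1}^{K} δ^k ≥ (19−13)/(13−4) = 0.6667 at δ = 3/5.
At K = 1 the sum is 0.6000 < 0.6667; at K = 2 it is 0.9600 ≥ 0.6667.
So the minimum punishment length is K = 2.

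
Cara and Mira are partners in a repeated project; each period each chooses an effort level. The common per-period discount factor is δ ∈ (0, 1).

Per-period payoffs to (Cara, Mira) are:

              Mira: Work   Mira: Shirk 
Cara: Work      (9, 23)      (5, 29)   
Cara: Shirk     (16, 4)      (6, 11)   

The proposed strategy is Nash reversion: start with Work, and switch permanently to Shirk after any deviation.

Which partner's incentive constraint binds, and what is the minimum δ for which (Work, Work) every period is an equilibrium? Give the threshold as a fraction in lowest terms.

For Cara: deviation gain 16−9 = 7, per-period punishment loss 9−6 = 3. IC gives δ ≥ 7/10.
For Mira: gain 6, loss 12 per period, so δ ≥ 6/18 = 1/3.
The tighter constraint is Cara's, so cooperation needs δ ≥ 7/10.

Cara; δ ≥ 7/10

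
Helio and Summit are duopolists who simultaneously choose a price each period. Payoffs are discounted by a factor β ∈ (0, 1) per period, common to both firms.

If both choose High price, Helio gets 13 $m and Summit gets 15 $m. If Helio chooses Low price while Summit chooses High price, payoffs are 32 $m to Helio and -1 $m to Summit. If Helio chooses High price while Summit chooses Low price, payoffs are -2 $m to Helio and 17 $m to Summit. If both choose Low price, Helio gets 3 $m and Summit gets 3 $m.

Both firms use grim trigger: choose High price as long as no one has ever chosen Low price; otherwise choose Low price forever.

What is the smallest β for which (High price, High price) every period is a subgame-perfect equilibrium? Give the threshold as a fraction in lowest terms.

For Helio: deviation gain 32−13 = 19, per-period punishment loss 13−3 = 10. IC gives β ≥ 19/29.
For Summit: gain 2, loss 12 per period, so β ≥ 2/14 = 1/7.
The tighter constraint is Helio's, so cooperation needs β ≥ 19/29.

19/29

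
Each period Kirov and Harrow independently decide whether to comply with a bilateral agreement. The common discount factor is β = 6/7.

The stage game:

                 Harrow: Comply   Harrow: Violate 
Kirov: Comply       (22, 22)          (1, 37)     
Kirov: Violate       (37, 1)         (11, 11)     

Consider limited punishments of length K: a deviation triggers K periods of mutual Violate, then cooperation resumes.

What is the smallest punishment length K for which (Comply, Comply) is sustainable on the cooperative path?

2

No profitable deviation requires (22−11)(β+…+β^K) ≥ 37−22, i.e. β+…+β^K ≥ 15/11 ≈ 1.3636.
With β = 6/7, the partial sums are K=1: 0.8571, K=2: 1.5918.
K = 2 is the first length at which the sum reaches 1.3636.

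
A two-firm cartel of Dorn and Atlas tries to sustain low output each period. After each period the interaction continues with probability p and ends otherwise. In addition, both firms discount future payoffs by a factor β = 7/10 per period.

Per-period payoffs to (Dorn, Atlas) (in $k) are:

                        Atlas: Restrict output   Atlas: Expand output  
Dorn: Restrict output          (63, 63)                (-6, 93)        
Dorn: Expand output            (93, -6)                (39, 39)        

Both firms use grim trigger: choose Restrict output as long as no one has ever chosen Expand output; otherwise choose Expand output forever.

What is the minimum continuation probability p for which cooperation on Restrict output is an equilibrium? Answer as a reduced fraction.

With continuation probability p and discount β, the effective per-period discount factor is βp.
Grim-trigger IC: βp ≥ (93−63)/(93−39) = 5/9.
So p ≥ (5/9)/(7/10) = 50/63.

50/63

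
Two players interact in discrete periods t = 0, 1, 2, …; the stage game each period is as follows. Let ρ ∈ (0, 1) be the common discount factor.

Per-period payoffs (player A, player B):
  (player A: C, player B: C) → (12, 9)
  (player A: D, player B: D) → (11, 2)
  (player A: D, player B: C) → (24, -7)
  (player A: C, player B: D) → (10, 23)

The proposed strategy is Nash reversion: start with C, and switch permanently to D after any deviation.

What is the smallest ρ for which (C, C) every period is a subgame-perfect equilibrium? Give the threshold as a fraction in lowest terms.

12/13

player A's threshold: (24−12)/(24−11) = 12/13.
player B's threshold: (23−9)/(23−2) = 2/3.
12/13 > 2/3, so player A binds and ρ* = 12/13.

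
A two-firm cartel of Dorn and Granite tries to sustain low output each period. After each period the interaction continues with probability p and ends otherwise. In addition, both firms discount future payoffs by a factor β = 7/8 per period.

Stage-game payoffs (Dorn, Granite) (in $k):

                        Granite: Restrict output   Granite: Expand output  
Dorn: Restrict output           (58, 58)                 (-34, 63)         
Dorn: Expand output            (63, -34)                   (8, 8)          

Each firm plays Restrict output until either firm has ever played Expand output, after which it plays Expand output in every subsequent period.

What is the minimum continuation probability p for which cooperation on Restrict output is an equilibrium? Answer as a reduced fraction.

Expected continuation weight on next period's payoff is β·p = 7/8·p, which plays the role of the discount factor.
Cooperation requires 7/8·p ≥ (63−58)/(63−8) = 1/11, hence p ≥ 8/77.

8/77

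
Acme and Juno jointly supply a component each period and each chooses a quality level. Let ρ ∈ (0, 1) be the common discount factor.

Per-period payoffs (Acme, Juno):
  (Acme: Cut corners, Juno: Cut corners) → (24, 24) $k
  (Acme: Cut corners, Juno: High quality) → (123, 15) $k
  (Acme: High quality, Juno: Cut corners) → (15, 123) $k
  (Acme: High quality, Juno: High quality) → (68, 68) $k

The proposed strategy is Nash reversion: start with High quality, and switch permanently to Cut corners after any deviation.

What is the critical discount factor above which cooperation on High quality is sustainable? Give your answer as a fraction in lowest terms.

5/9

Under grim trigger the critical discount factor is (T−C)/(T−P) with T = 123, C = 68, P = 24.
ρ* = (123−68)/(123−24) = 55/99 = 5/9.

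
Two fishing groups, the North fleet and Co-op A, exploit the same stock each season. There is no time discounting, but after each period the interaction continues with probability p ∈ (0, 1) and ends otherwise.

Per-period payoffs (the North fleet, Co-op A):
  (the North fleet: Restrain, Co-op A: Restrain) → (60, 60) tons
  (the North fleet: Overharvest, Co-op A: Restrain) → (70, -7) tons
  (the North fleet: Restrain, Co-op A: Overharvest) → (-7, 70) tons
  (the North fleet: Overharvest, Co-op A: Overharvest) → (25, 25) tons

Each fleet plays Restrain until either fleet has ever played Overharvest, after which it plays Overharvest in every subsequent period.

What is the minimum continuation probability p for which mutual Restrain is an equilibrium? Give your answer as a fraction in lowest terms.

With no time discounting, the continuation probability p plays the role of the discount factor.
Grim-trigger IC: 60/(1−p) ≥ 70 + 25p/(1−p) ⇒ p ≥ (70−60)/(70−25) = 2/9.

2/9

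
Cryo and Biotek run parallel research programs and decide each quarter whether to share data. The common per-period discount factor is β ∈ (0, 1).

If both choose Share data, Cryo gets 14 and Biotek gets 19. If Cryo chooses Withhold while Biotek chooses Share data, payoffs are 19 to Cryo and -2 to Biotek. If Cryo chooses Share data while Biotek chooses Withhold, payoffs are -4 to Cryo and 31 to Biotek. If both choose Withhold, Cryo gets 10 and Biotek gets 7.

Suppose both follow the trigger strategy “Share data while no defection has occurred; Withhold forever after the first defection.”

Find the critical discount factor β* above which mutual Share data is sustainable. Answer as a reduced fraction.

5/9

For Cryo: deviation gain 19−14 = 5, per-period punishment loss 14−10 = 4. IC gives β ≥ 5/9.
For Biotek: gain 12, loss 12 per period, so β ≥ 12/24 = 1/2.
The tighter constraint is Cryo's, so cooperation needs β ≥ 5/9.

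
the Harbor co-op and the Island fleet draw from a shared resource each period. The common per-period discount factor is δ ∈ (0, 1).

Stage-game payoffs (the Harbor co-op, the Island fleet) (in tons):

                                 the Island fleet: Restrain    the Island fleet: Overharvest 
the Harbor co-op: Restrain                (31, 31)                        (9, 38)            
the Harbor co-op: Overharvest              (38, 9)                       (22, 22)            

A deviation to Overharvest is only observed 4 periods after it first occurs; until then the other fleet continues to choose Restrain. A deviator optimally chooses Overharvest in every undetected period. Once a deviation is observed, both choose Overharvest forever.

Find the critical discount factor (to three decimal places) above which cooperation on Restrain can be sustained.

0.813

The best deviation is to choose Overharvest for all 4 undetected periods, earning 38 each, then 22 forever once detected.
Deviation value: 38(1−δ^4)/(1−δ) + 22δ^4/(1−δ); cooperation value: 31/(1−δ).
IC: 31 ≥ 38(1−δ^4) + 22δ^4 = 38 − 16δ^4.
So δ^4 ≥ 7/16, giving δ ≥ (7/16)^(1/4) ≈ 0.813.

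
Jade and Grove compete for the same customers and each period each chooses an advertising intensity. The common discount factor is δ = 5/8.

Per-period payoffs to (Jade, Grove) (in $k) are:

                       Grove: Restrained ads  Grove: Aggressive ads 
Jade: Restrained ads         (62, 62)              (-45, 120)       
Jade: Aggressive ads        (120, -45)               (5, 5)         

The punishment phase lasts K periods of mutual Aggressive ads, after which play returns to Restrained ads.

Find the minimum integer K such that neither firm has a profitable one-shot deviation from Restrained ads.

3

No profitable deviation requires (62−5)(δ+…+δ^K) ≥ 120−62, i.e. δ+…+δ^K ≥ 58/57 ≈ 1.0175.
With δ = 5/8, the partial sums are K=1: 0.6250, K=2: 1.0156, K=3: 1.2598.
K = 3 is the first length at which the sum reaches 1.0175.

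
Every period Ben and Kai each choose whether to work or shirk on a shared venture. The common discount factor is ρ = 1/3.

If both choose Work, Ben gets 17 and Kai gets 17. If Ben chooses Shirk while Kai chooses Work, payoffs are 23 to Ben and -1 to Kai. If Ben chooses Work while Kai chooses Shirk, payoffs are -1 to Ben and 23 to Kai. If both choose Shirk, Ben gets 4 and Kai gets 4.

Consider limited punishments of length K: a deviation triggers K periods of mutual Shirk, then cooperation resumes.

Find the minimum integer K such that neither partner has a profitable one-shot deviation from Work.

3

No profitable deviation requires (17−4)(ρ+…+ρ^K) ≥ 23−17, i.e. ρ+…+ρ^K ≥ 6/13 ≈ 0.4615.
With ρ = 1/3, the partial sums are K=1: 0.3333, K=2: 0.4444, K=3: 0.4815.
K = 3 is the first length at which the sum reaches 0.4615.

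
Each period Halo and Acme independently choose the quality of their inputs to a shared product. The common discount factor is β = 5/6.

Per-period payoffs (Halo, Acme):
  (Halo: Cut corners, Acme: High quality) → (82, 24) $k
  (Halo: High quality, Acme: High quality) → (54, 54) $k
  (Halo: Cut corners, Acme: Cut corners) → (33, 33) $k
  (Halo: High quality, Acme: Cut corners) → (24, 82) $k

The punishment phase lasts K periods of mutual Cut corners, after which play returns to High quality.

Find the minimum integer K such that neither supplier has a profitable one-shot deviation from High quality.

IC: β(1−β^K)/(1−β) ≥ (82−54)/(54−33) = 4/3.
With β = 5/6: need 1 − β^K ≥ 4/3·(1−5/6)/(5/6), i.e. β^K ≤ 0.7333.
Since (5/6)^1 = 0.8333 and (5/6)^2 = 0.6944, the smallest such K is 2.

2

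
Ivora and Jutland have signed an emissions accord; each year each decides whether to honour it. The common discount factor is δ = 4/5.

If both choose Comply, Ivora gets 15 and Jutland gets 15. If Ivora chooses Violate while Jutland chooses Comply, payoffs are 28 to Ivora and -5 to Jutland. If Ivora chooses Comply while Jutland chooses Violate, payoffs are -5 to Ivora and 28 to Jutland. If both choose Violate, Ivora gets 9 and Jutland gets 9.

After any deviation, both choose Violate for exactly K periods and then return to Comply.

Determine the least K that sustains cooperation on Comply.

4

Need Σ_{k=1}^{K} δ^k ≥ (28−15)/(15−9) = 2.1667 at δ = 4/5.
At K = 3 the sum is 1.9520 < 2.1667; at K = 4 it is 2.3616 ≥ 2.1667.
So the minimum punishment length is K = 4.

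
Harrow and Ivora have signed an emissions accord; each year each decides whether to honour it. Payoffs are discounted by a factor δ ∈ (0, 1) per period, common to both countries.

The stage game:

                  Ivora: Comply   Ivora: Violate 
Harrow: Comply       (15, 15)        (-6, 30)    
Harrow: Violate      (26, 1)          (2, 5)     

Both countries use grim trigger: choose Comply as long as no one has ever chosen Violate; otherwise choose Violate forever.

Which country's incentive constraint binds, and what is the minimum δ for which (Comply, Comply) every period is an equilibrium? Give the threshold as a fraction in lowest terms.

Ivora; δ ≥ 3/5

Harrow: cooperation gives 15 each period; deviation gives 26 once then 2 forever.
  15/(1−δ) ≥ 26 + 2δ/(1−δ) ⇒ δ ≥ 11/24.
Ivora: cooperation gives 15 each period; deviation gives 30 once then 5 forever.
  δ ≥ 15/25 = 3/5.
Both must hold, so the binding constraint is Ivora's: δ ≥ 3/5.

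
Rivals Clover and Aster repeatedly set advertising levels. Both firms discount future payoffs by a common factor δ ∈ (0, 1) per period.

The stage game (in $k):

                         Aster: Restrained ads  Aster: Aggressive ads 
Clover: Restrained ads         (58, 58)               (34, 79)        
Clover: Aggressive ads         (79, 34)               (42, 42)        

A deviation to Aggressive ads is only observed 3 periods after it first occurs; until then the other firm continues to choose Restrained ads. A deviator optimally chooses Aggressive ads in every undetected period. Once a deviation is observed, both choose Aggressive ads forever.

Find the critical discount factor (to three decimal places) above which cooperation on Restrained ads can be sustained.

0.828

Deviating for the 3 undetected periods gains 79−58 = 21 per period over cooperation, then loses 58−42 = 16 per period forever once punishment starts.
Gain: 21(1 + δ + … + δ^2); loss: 16·δ^3/(1−δ).
No profitable deviation ⇔ 21(1−δ^3) ≤ 16·δ^3, i.e. δ^3 ≥ 21/(21+16) = 21/37.
Hence δ ≥ (21/37)^(1/3) ≈ 0.828.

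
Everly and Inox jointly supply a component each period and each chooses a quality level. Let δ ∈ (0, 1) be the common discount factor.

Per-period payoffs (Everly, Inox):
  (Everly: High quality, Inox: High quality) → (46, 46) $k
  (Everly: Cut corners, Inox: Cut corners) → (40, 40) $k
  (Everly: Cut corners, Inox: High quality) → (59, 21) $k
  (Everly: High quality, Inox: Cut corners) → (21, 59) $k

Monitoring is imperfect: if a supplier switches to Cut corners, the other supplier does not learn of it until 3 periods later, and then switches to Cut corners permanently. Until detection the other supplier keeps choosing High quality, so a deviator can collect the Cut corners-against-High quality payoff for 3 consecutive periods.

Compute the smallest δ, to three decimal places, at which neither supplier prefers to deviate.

0.881

The best deviation is to choose Cut corners for all 3 undetected periods, earning 59 each, then 40 forever once detected.
Deviation value: 59(1−δ^3)/(1−δ) + 40δ^3/(1−δ); cooperation value: 46/(1−δ).
IC: 46 ≥ 59(1−δ^3) + 40δ^3 = 59 − 19δ^3.
So δ^3 ≥ 13/19, giving δ ≥ (13/19)^(1/3) ≈ 0.881.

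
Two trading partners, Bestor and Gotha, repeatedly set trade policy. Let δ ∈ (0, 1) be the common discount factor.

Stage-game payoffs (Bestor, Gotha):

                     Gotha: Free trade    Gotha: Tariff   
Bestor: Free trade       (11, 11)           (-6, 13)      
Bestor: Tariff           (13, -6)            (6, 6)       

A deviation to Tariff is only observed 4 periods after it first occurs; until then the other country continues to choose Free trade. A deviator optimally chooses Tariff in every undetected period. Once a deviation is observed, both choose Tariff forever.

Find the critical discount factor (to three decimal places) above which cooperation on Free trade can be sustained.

Deviating for the 4 undetected periods gains 13−11 = 2 per period over cooperation, then loses 11−6 = 5 per period forever once punishment starts.
Gain: 2(1 + δ + … + δ^3); loss: 5·δ^4/(1−δ).
No profitable deviation ⇔ 2(1−δ^4) ≤ 5·δ^4, i.e. δ^4 ≥ 2/(2+5) = 2/7.
Hence δ ≥ (2/7)^(1/4) ≈ 0.731.

0.731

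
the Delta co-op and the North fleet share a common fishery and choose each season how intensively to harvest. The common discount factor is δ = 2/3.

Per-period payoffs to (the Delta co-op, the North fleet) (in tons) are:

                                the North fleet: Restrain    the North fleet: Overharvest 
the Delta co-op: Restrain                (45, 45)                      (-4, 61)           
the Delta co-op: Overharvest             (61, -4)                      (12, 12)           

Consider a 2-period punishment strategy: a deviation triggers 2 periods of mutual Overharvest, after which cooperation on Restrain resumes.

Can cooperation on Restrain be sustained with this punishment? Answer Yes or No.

Comparing payoff streams over the 3 periods until play realigns: cooperate → 45(1+δ+…+δ^2); deviate → 61 + 12(δ+…+δ^2).
Cooperation is sustained iff (45−12)(δ+…+δ^2) ≥ 61−45.
δ+…+δ^2 = 2/3·(1−(2/3)^2)/(1−2/3) = 1.1111, and (61−45)/(45−12) = 0.4848.
1.1111 ≥ 0.4848, so cooperation is sustainable.

Yes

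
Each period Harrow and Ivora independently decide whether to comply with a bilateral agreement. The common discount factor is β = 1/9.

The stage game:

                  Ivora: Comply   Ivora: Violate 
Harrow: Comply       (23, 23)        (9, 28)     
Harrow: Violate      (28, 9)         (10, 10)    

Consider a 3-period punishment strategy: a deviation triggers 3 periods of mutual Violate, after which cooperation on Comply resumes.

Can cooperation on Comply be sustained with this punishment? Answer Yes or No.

No

Comparing payoff streams over the 4 periods until play realigns: cooperate → 23(1+β+…+β^3); deviate → 28 + 10(β+…+β^3).
Cooperation is sustained iff (23−10)(β+…+β^3) ≥ 28−23.
β+…+β^3 = 1/9·(1−(1/9)^3)/(1−1/9) = 0.1248, and (28−23)/(23−10) = 0.3846.
0.1248 < 0.3846, so cooperation is not sustainable.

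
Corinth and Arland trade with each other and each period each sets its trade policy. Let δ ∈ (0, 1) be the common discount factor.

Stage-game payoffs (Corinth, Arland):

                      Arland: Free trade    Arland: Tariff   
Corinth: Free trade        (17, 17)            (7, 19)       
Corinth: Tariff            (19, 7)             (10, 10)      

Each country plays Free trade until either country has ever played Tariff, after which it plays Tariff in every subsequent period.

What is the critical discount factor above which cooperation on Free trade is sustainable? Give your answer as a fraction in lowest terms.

2/9

17/(1−δ) ≥ 19 + 10δ/(1−δ)
17 ≥ 19 − 9δ
δ ≥ 2/9.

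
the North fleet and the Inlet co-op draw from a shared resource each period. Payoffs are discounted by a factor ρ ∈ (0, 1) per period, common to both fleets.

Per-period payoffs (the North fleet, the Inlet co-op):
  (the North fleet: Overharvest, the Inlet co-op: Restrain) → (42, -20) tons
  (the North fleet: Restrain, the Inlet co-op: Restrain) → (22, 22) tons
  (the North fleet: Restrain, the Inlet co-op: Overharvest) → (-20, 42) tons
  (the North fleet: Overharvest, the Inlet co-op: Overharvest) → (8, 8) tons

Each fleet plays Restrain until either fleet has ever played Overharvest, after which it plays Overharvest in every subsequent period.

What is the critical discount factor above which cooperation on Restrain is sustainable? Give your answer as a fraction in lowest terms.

10/17

Under grim trigger the critical discount factor is (T−C)/(T−P) with T = 42, C = 22, P = 8.
ρ* = (42−22)/(42−8) = 20/34 = 10/17.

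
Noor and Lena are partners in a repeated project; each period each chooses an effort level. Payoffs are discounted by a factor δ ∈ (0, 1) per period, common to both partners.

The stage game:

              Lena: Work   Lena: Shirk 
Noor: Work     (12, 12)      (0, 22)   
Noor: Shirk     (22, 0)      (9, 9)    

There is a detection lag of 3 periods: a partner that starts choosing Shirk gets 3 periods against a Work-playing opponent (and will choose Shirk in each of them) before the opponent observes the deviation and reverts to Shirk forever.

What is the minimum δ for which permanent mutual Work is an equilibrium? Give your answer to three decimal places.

0.916

A deviator earns 22 for 3 periods, then 9 forever; cooperating earns 12 forever. Multiplying the IC by (1−δ):
12 ≥ 22(1−δ^3) + 9δ^3, so 13·δ^3 ≥ 10 and δ^3 ≥ 10/13.
δ ≥ (10/13)^(1/3) ≈ 0.916.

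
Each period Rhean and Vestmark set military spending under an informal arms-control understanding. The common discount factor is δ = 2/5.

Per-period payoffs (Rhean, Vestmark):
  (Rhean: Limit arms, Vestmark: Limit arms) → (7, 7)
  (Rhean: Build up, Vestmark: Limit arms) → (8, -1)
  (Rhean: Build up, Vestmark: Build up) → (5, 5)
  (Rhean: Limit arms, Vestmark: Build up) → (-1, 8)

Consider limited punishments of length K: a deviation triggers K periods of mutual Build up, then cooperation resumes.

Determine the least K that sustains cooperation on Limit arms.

2

No profitable deviation requires (7−5)(δ+…+δ^K) ≥ 8−7, i.e. δ+…+δ^K ≥ 1/2 ≈ 0.5000.
With δ = 2/5, the partial sums are K=1: 0.4000, K=2: 0.5600.
K = 2 is the first length at which the sum reaches 0.5000.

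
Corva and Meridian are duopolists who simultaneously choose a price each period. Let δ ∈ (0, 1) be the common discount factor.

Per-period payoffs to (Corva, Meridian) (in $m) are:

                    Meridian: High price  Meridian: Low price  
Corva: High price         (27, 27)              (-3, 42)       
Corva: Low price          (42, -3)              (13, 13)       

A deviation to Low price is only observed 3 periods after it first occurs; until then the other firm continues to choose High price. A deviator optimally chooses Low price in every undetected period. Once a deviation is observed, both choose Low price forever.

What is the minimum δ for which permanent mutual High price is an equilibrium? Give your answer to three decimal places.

0.803

A deviator earns 42 for 3 periods, then 13 forever; cooperating earns 27 forever. Multiplying the IC by (1−δ):
27 ≥ 42(1−δ^3) + 13δ^3, so 29·δ^3 ≥ 15 and δ^3 ≥ 15/29.
δ ≥ (15/29)^(1/3) ≈ 0.803.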